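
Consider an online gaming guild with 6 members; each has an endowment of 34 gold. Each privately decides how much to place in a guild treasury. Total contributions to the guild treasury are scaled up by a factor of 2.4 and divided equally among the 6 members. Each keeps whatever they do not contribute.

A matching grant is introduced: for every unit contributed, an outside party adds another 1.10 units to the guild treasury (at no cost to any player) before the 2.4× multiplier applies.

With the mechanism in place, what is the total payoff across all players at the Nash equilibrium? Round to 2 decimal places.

Even with the mechanism, each unit contributed returns only 2.4 × 2.10 / 6 = 0.8400 per unit of net cost, so contributing nothing is still dominant.
At the Nash equilibrium no one contributes; group total payoff = 6 × 34 = 204.

204.00 gold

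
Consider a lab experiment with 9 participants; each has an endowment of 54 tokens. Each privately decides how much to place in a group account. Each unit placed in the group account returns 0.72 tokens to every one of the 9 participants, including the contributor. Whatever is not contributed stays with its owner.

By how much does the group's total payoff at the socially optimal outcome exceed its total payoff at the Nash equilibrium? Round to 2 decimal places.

2663.28 tokens

The private return per contributed unit is 0.72 < 1, so contributing 0 is dominant for every player. At the Nash equilibrium everyone keeps their 54, and the group total is 9 × 54 = 486.
Each contributed unit returns 6.480 to the group as a whole (0.72 to each of 9 players), which exceeds 1, so the social optimum is full contribution: group total = 6.480 × 486 = 3149.28.
Efficiency loss = 3149.28 − 486 = 2663.28.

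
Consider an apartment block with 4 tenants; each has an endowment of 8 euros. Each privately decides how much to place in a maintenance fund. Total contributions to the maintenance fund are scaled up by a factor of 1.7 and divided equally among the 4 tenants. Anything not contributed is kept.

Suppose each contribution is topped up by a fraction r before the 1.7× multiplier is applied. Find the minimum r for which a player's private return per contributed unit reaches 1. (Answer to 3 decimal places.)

1.353

With matching at rate r, one contributed unit becomes (1 + r) in the maintenance fund and returns 1.7 × (1 + r) / 4 to the contributor.
Setting this equal to 1: 1 + r = 4/1.7 = 2.3529.
So the minimum matching rate is r = 2.3529 − 1 = 1.353.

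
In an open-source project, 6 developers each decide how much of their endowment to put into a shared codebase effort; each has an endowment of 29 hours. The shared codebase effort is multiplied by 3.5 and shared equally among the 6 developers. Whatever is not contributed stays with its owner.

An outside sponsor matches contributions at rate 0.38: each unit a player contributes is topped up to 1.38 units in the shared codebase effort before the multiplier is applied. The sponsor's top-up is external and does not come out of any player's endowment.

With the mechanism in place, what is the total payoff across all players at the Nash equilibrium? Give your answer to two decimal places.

174.00 hours

Even with the mechanism, each unit contributed returns only 3.5 × 1.38 / 6 = 0.8050 per unit of net cost, so contributing nothing is still dominant.
Everyone keeps their endowment and the group total is 6 × 29 = 174.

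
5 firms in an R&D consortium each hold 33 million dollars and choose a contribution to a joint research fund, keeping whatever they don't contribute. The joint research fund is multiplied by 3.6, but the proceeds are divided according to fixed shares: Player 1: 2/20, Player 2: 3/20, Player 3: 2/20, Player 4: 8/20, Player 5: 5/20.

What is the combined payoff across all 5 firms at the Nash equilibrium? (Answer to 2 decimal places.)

250.80 million dollars

Player j's private return per contributed unit is 3.6 × (j's share). Contributing is weakly dominant for j when that share is at least 1/3.6 = 0.2778, and contributing 0 is dominant otherwise.
Player 4 alone (share 8/20) is above the threshold, contributing 33; the remaining 4 contribute 0. Total contributed: 33.
The joint research fund pays out 3.6 × 33 = 118.80 in total (split across the unequal shares, but the aggregate is all that matters for the group sum).
The 4 free-riders keep 33 each, adding 132. Group total = 132 + 118.80 = 250.80.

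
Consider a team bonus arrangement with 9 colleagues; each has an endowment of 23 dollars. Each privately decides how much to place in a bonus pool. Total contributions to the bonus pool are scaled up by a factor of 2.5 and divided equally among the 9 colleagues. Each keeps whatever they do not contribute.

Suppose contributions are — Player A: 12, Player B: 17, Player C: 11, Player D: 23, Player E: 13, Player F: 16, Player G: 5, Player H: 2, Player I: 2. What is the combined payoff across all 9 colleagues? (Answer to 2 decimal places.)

358.50 dollars

Total contributed: 12 + 17 + 11 + 23 + 13 + 16 + 5 + 2 + 2 = 101; total kept: 9 × 23 − 101 = 106.
The bonus pool pays out 2.5 × 101 = 252.50 in aggregate.
Group total = 106 + 252.50 = 358.50.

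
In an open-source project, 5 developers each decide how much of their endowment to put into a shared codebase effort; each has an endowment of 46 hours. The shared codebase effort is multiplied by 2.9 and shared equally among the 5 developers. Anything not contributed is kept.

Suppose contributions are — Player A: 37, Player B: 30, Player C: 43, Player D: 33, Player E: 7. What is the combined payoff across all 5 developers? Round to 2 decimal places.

Total contributed: 37 + 30 + 43 + 33 + 7 = 150; total kept: 5 × 46 − 150 = 80.
The shared codebase effort pays out 2.9 × 150 = 435.00 in aggregate.
Group total = 80 + 435.00 = 515.00.

515.00 hours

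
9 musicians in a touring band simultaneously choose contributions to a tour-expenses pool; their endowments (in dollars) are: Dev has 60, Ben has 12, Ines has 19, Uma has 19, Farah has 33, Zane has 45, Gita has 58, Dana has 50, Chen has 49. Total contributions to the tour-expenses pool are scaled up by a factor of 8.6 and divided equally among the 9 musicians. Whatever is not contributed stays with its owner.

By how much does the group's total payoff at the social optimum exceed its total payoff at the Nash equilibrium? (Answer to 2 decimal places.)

The private return per contributed unit is 8.6/9 = 0.9556 < 1 for every player regardless of endowment, so the Nash equilibrium is zero contribution and the group total is Σ E_j = 60 + 12 + 19 + 19 + 33 + 45 + 58 + 50 + 49 = 345.
Each contributed unit returns 8.600 to the group, so the social optimum is full contribution by everyone: group total = 8.600 × 345 = 2967.00.
Efficiency loss = (8.600 − 1) × 345 = 2622.00.

2622.00 dollars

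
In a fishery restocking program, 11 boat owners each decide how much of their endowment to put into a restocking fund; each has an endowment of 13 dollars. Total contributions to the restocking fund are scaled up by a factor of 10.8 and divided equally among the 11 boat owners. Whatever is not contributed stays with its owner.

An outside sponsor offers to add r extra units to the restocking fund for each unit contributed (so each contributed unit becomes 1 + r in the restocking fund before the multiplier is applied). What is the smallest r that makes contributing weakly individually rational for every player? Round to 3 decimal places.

With matching at rate r, one contributed unit becomes (1 + r) in the restocking fund and returns 10.8 × (1 + r) / 11 to the contributor.
Setting this equal to 1: 1 + r = 11/10.8 = 1.0185.
So the minimum matching rate is r = 1.0185 − 1 = 0.019.

0.019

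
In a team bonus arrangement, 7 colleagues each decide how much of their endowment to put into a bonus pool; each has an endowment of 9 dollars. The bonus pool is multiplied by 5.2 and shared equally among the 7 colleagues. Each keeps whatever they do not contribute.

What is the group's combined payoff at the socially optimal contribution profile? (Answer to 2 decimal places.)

327.60 dollars

Each contributed unit returns 5.200 to the group as a whole (0.7429 to each of 7 players), which exceeds 1, so the social optimum is full contribution: group total = 5.200 × 63 = 327.60.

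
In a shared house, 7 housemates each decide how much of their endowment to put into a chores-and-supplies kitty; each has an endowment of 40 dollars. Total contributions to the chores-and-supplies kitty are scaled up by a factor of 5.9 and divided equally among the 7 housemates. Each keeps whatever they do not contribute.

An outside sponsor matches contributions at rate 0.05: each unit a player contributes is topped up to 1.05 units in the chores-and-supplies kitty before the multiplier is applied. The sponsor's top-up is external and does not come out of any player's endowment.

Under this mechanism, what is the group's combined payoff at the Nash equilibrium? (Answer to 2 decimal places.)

280.00 dollars

The effective private return is 5.9 × 1.05 / 7 = 0.8850, which is still under 1, so the mechanism doesn't change anyone's dominant strategy: zero contribution.
Everyone keeps their endowment and the group total is 7 × 40 = 280.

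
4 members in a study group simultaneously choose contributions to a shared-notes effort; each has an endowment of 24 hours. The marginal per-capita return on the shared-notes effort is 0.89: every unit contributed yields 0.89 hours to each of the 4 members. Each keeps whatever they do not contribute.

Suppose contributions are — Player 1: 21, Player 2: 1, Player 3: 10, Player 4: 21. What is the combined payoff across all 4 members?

231.68 hours

Total contributed: 21 + 1 + 10 + 21 = 53; total kept: 4 × 24 − 53 = 43.
The shared-notes effort pays out 0.89 × 4 × 53 = 188.68 in aggregate.
Group total = 43 + 188.68 = 231.68.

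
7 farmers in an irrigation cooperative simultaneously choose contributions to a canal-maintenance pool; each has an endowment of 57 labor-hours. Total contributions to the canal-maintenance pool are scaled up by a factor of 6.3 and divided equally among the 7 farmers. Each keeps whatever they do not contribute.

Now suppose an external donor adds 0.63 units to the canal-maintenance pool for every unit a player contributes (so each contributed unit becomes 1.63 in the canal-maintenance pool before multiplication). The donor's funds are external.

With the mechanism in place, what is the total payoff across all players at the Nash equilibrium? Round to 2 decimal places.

4097.33 labor-hours

The effective private return per unit is now 6.3 × 1.63 / 7 = 1.4670 > 1, so every player's dominant strategy flips to full contribution.
So the Nash equilibrium is full contribution by all 7; the group earns 6.3 × 1.63 × 399 = 4097.33.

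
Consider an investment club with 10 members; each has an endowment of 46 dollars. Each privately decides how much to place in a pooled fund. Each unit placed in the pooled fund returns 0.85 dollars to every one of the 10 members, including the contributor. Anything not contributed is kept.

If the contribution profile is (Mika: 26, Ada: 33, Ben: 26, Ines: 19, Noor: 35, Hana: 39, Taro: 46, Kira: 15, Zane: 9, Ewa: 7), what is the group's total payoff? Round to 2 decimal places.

2372.50 dollars

Total contributed: 26 + 33 + 26 + 19 + 35 + 39 + 46 + 15 + 9 + 7 = 255; total kept: 10 × 46 − 255 = 205.
The pooled fund pays out 0.85 × 10 × 255 = 2167.50 in aggregate.
Group total = 205 + 2167.50 = 2372.50.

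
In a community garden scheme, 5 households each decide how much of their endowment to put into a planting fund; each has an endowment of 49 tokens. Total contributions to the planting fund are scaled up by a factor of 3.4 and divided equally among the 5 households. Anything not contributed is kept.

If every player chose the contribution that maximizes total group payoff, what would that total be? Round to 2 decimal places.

833.00 tokens

Each contributed unit returns 3.400 to the group as a whole (0.6800 to each of 5 players), which exceeds 1, so the social optimum is full contribution: group total = 3.400 × 245 = 833.00.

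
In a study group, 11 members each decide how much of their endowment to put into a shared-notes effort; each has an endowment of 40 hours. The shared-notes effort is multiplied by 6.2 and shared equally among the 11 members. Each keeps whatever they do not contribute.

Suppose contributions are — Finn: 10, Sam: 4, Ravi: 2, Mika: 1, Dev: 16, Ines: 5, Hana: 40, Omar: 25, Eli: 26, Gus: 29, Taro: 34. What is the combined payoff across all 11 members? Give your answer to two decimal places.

Total contributed: 10 + 4 + 2 + 1 + 16 + 5 + 40 + 25 + 26 + 29 + 34 = 192; total kept: 11 × 40 − 192 = 248.
The shared-notes effort pays out 6.2 × 192 = 1190.40 in aggregate.
Group total = 248 + 1190.40 = 1438.40.

1438.40 hours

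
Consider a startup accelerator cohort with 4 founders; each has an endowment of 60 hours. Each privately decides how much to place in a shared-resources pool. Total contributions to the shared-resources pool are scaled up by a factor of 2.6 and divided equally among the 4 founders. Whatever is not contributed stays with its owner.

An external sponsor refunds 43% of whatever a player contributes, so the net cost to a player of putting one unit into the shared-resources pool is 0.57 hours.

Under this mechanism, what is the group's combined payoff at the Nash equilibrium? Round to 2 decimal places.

727.20 hours

Under the mechanism each unit contributed yields (2.6/4) / 0.57 = 1.1404 back to its contributor per unit of net cost, which exceeds 1, making full contribution the dominant choice for everyone.
So the Nash equilibrium is full contribution by all 4; the group earns 4 × (60 × 0.43 + 2.6 × 60) = 727.20.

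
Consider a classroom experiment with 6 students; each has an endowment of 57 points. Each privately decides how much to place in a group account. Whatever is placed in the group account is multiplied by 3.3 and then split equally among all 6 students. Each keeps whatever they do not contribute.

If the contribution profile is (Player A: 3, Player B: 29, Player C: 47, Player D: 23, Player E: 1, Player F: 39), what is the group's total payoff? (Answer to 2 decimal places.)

668.60 points

Total contributed: 3 + 29 + 47 + 23 + 1 + 39 = 142; total kept: 6 × 57 − 142 = 200.
The group account pays out 3.3 × 142 = 468.60 in aggregate.
Group total = 200 + 468.60 = 668.60.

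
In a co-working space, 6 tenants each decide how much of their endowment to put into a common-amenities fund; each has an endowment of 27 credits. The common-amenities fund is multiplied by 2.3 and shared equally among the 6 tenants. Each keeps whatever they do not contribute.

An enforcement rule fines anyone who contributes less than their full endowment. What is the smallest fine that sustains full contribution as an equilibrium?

16.65 credits

Given the others contribute fully, the best deviation is to contribute 0 (any partial contribution still incurs the fine and gives up units whose private return 0.3833 is below 1).
Deviating from 27 to 0 saves 27 credits but forfeits the deviator's share of the drop in the common-amenities fund: 2.3/6 × 27 = 10.35.
So the deviation gain is 27 − 10.35 = 16.65, and the fine must be at least 16.65 credits to wipe it out.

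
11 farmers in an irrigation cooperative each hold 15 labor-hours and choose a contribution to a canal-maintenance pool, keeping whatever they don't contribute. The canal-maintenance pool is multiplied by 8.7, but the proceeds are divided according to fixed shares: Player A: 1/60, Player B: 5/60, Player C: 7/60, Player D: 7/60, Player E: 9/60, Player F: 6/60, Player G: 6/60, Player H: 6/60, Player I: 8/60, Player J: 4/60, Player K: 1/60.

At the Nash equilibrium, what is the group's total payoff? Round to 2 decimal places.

For player j, contributing a unit is worthwhile iff 8.7 × (j's share) ≥ 1, i.e. iff j's share is at least 0.1149.
Player C, Player D, Player E and Player I are above the threshold, contributing 15 each; the remaining 7 contribute 0. Total contributed: 60.
The canal-maintenance pool pays out 8.7 × 60 = 522.00 in total (split across the unequal shares, but the aggregate is all that matters for the group sum).
The 7 free-riders keep 15 each, adding 105. Group total = 105 + 522.00 = 627.00.

627.00 labor-hours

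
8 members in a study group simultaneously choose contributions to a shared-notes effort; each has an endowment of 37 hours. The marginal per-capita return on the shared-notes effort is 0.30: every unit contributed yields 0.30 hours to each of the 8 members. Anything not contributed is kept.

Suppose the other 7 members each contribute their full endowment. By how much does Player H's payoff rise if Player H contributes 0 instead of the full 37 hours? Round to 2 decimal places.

Switching from a contribution of 37 to 0 lets Player H keep an extra 37 hours, but lowers the shared-notes effort by 37, which costs Player H their own share of that drop: 0.30 × 37 = 11.10.
Net gain = 37 − 11.10 = 25.90. The private return per contributed unit (0.30) is below 1, so free-riding is indeed the best response regardless of what the others do.

25.90 hours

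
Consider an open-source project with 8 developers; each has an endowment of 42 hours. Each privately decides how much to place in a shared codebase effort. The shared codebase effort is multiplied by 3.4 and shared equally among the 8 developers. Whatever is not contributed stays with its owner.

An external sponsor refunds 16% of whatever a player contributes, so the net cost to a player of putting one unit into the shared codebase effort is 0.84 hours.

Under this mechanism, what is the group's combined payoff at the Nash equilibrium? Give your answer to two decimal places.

336.00 hours

Even with the mechanism, each unit contributed returns only (3.4/8) / 0.84 = 0.5060 per unit of net cost, so contributing nothing is still dominant.
At the Nash equilibrium no one contributes; group total payoff = 8 × 42 = 336.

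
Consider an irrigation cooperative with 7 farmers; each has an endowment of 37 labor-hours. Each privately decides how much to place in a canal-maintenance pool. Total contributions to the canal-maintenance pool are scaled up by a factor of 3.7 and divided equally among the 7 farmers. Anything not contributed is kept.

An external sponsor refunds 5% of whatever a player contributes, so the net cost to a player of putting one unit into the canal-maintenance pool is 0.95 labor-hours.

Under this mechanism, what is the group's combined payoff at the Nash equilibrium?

259.00 labor-hours

The effective private return is (3.7/7) / 0.95 = 0.5564, which is still under 1, so the mechanism doesn't change anyone's dominant strategy: zero contribution.
At the Nash equilibrium no one contributes; group total payoff = 7 × 37 = 259.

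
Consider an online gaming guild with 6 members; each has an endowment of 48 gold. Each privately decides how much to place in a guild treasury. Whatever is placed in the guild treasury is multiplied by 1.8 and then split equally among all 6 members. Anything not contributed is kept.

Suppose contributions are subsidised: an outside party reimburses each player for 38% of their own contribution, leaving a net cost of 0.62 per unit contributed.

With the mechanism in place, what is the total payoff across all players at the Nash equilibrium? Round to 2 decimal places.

288.00 gold

With the mechanism, a contributed unit returns (1.8/6) / 0.62 = 0.4839 per unit of net cost — still below 1 — so contributing 0 remains dominant for every player.
Everyone keeps their endowment and the group total is 6 × 48 = 288.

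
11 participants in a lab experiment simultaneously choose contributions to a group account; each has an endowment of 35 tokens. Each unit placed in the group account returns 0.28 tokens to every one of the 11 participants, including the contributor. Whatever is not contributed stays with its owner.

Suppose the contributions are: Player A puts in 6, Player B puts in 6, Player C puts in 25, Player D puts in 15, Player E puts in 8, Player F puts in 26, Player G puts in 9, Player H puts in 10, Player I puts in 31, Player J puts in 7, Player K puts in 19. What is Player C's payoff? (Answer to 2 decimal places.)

Total contributed: 6 + 6 + 25 + 15 + 8 + 26 + 9 + 10 + 31 + 7 + 19 = 162.
Each receives 0.28 × 162 = 45.36 from the group account.
Player C keeps 35 − 25 = 10, so Player C's payoff is 10 + 45.36 = 55.36.

55.36 tokens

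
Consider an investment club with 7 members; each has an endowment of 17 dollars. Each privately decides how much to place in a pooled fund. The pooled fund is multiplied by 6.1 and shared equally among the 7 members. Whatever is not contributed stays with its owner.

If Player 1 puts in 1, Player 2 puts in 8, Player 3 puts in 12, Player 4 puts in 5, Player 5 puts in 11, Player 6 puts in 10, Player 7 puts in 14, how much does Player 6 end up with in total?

Total contributed: 1 + 8 + 12 + 5 + 11 + 10 + 14 = 61.
Each receives 6.1 × 61 / 7 = 53.16 from the pooled fund.
Player 6 keeps 17 − 10 = 7, so Player 6's payoff is 7 + 53.16 = 60.16.

60.16 dollars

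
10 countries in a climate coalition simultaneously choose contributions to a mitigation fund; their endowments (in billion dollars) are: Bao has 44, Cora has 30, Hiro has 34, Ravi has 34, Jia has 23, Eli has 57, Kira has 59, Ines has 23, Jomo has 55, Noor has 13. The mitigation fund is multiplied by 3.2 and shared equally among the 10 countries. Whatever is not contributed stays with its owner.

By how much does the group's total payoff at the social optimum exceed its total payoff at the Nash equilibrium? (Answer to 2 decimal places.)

818.40 billion dollars

The private return per contributed unit is 3.2/10 = 0.3200 < 1 for every player regardless of endowment, so the Nash equilibrium is zero contribution and the group total is Σ E_j = 44 + 30 + 34 + 34 + 23 + 57 + 59 + 23 + 55 + 13 = 372.
Each contributed unit returns 3.200 to the group, so the social optimum is full contribution by everyone: group total = 3.200 × 372 = 1190.40.
Efficiency loss = (3.200 − 1) × 372 = 818.40.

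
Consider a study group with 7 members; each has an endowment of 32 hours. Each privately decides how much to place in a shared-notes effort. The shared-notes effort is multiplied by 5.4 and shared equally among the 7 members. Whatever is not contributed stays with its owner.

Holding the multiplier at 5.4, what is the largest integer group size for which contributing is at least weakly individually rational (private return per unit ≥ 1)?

Private return per unit is 5.4/(group size), which is ≥ 1 whenever the group size is ≤ 5.4.
The largest such integer is 5.

5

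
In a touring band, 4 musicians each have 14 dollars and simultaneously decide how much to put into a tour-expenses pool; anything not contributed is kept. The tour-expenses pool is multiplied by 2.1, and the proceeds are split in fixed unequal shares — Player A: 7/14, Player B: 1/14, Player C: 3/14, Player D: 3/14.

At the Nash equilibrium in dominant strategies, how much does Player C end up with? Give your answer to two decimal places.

20.30 dollars

For player j, contributing a unit is worthwhile iff 2.1 × (j's share) ≥ 1, i.e. iff j's share is at least 0.4762.
The only share above 0.4762 is Player A's 7/14, contributing 14; the remaining 3 contribute 0. Total contributed: 14.
Player C keeps 14 and receives 2.1 × 14 × 3/14 = 6.30 from the tour-expenses pool, for a payoff of 20.30.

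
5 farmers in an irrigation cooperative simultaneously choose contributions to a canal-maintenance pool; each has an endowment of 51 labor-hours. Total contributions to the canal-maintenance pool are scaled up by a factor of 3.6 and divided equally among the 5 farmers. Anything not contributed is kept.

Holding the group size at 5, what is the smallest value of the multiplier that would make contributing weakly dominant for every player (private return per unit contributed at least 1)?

5

A contributed unit returns (multiplier)/5 to its contributor.
This reaches 1 exactly when the multiplier is 5.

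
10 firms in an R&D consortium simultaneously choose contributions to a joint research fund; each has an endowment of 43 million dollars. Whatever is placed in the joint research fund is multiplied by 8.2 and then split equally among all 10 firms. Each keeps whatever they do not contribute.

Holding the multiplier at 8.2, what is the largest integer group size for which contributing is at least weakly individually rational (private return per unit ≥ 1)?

8

Private return per unit is 8.2/(group size), which is ≥ 1 whenever the group size is ≤ 8.2.
The largest such integer is 8.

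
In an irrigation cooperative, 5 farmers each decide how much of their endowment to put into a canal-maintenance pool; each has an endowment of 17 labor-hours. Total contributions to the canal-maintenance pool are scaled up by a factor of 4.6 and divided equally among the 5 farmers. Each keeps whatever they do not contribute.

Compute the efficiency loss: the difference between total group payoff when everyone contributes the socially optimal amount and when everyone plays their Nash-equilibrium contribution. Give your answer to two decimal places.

Each contributed unit returns 4.6/5 = 0.9200 to its contributor — below 1 — so contributing 0 is dominant for every player. At the Nash equilibrium everyone keeps their 17, and the group total is 5 × 17 = 85.
Each contributed unit returns 4.600 to the group as a whole (0.9200 to each of 5 players), which exceeds 1, so the social optimum is full contribution: group total = 4.600 × 85 = 391.00.
Efficiency loss = 391.00 − 85 = 306.00.

306.00 labor-hours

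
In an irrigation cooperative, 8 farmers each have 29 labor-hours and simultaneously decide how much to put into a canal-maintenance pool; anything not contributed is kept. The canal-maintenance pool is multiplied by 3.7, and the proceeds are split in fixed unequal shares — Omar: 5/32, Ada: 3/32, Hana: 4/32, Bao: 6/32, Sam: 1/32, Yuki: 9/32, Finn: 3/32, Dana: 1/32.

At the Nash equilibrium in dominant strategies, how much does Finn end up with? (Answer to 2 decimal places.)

39.06 labor-hours

Each unit j contributes comes back to j as 3.7 × (j's share), so j prefers to contribute only if that share exceeds 1/3.7 = 0.2703; otherwise keeping the unit dominates.
The only share above 0.2703 is Yuki's 9/32, contributing 29; the remaining 7 contribute 0. Total contributed: 29.
Finn keeps 29 and receives 3.7 × 29 × 3/32 = 10.06 from the canal-maintenance pool, for a payoff of 39.06.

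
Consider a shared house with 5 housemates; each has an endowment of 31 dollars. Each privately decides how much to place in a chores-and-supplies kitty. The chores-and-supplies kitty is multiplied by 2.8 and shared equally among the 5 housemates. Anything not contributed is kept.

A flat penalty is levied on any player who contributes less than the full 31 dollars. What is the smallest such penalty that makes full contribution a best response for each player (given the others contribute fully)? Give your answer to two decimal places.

13.64 dollars

Given the others contribute fully, the best deviation is to contribute 0 (any partial contribution still incurs the fine and gives up units whose private return 0.5600 is below 1).
Deviating from 31 to 0 saves 31 dollars but forfeits the deviator's share of the drop in the chores-and-supplies kitty: 2.8/5 × 31 = 17.36.
So the deviation gain is 31 − 17.36 = 13.64, and the fine must be at least 13.64 dollars to wipe it out.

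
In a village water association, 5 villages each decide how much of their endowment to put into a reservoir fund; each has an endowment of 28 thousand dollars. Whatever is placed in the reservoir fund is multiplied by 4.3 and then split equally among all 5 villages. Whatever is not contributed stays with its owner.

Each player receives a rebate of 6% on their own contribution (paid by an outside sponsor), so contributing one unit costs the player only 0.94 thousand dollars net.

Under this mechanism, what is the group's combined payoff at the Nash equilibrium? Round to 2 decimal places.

140.00 thousand dollars

Even with the mechanism, each unit contributed returns only (4.3/5) / 0.94 = 0.9149 per unit of net cost, so contributing nothing is still dominant.
At the Nash equilibrium no one contributes; group total payoff = 5 × 28 = 140.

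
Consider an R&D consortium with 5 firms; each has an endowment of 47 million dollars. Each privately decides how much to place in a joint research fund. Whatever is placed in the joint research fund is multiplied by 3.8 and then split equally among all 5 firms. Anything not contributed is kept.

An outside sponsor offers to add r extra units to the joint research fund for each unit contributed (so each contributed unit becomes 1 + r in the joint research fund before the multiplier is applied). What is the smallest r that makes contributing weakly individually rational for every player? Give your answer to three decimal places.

0.316

With matching at rate r, one contributed unit becomes (1 + r) in the joint research fund and returns 3.8 × (1 + r) / 5 to the contributor.
Setting this equal to 1: 1 + r = 5/3.8 = 1.3158.
So the minimum matching rate is r = 1.3158 − 1 = 0.316.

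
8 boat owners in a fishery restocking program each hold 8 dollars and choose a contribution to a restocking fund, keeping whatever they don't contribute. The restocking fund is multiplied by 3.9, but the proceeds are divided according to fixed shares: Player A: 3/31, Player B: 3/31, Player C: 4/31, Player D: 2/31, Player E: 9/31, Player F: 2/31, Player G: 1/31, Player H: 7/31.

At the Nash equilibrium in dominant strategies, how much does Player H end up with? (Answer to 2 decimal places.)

15.05 dollars

Player j's private return per contributed unit is 3.9 × (j's share). Contributing is weakly dominant for j when that share is at least 1/3.9 = 0.2564, and contributing 0 is dominant otherwise.
The only share above 0.2564 is Player E's 9/31, contributing 8; the remaining 7 contribute 0. Total contributed: 8.
Player H keeps 8 and receives 3.9 × 8 × 7/31 = 7.05 from the restocking fund, for a payoff of 15.05.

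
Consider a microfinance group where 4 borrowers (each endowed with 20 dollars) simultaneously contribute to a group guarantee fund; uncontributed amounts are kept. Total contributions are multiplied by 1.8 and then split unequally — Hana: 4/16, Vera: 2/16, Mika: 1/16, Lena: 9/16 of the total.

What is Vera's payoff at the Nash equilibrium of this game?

Player j's private return per contributed unit is 1.8 × (j's share). Contributing is weakly dominant for j when that share is at least 1/1.8 = 0.5556, and contributing 0 is dominant otherwise.
Lena alone (share 9/16) is above the threshold, contributing 20; the remaining 3 contribute 0. Total contributed: 20.
Vera keeps 20 and receives 1.8 × 20 × 2/16 = 4.50 from the group guarantee fund, for a payoff of 24.50.

24.50 dollars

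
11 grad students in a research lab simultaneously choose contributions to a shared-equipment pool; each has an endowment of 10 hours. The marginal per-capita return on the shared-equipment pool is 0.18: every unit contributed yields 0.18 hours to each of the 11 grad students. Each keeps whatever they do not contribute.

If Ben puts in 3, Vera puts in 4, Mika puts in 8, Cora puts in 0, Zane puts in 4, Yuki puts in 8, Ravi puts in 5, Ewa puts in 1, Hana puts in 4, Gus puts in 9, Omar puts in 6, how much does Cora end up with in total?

19.36 hours

Total contributed: 3 + 4 + 8 + 0 + 4 + 8 + 5 + 1 + 4 + 9 + 6 = 52.
Each receives 0.18 × 52 = 9.36 from the shared-equipment pool.
Cora keeps 10 − 0 = 10, so Cora's payoff is 10 + 9.36 = 19.36.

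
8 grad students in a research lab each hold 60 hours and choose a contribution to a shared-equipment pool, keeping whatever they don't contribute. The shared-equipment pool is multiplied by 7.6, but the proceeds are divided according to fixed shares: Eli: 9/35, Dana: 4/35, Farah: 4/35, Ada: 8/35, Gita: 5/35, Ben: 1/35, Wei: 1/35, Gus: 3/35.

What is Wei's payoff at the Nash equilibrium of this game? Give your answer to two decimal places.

99.09 hours

Player j's private return per contributed unit is 7.6 × (j's share). Contributing is weakly dominant for j when that share is at least 1/7.6 = 0.1316, and contributing 0 is dominant otherwise.
Eli, Ada and Gita are above the threshold, contributing 60 each; the remaining 5 contribute 0. Total contributed: 180.
Wei keeps 60 and receives 7.6 × 180 × 1/35 = 39.09 from the shared-equipment pool, for a payoff of 99.09.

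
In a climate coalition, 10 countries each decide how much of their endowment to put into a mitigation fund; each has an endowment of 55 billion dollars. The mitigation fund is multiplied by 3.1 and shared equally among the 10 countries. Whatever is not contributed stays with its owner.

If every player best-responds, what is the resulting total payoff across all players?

Each contributed unit returns 3.1/10 = 0.3100 to its contributor — below 1 — so contributing 0 is dominant for every player. At the Nash equilibrium everyone keeps their 55, and the group total is 10 × 55 = 550.

550.00 billion dollars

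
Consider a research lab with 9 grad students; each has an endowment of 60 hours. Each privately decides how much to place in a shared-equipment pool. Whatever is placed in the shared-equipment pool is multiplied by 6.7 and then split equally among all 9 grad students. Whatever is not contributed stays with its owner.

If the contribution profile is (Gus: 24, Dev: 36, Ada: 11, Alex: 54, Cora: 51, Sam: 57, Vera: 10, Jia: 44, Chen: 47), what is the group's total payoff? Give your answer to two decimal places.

2443.80 hours

Total contributed: 24 + 36 + 11 + 54 + 51 + 57 + 10 + 44 + 47 = 334; total kept: 9 × 60 − 334 = 206.
The shared-equipment pool pays out 6.7 × 334 = 2237.80 in aggregate.
Group total = 206 + 2237.80 = 2443.80.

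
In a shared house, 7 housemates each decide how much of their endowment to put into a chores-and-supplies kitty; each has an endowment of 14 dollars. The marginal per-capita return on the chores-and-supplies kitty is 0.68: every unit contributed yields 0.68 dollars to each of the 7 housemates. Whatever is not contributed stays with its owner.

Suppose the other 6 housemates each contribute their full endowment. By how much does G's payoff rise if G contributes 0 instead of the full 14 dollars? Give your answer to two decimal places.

4.48 dollars

Switching from a contribution of 14 to 0 lets G keep an extra 14 dollars, but lowers the chores-and-supplies kitty by 14, which costs G their own share of that drop: 0.68 × 14 = 9.52.
Net gain = 14 − 9.52 = 4.48. The private return per contributed unit (0.68) is below 1, so free-riding is indeed the best response regardless of what the others do.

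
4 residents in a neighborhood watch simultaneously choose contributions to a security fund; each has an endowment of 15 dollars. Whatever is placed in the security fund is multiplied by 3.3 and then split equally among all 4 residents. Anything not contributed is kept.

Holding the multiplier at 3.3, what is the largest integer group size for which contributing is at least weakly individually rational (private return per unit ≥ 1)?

3

Private return per unit is 3.3/(group size), which is ≥ 1 whenever the group size is ≤ 3.3.
The largest such integer is 3.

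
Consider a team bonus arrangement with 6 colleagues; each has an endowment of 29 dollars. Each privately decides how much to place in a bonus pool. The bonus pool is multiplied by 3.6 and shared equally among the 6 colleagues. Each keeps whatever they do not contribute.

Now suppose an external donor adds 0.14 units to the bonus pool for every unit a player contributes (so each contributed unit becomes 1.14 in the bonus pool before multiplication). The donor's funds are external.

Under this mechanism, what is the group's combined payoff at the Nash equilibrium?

With the mechanism, a contributed unit returns 3.6 × 1.14 / 6 = 0.6840 per unit of net cost — still below 1 — so contributing 0 remains dominant for every player.
Everyone keeps their endowment and the group total is 6 × 29 = 174.

174.00 dollars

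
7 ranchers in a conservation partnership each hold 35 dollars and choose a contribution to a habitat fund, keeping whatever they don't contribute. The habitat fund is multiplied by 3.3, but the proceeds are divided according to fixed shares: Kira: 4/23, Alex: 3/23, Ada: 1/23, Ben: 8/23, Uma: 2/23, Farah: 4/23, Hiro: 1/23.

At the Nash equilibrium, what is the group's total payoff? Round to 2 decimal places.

A player with share s gets back 3.3·s per unit contributed, so full contribution is dominant for anyone with s > 1/3.3 = 0.3030 and zero contribution is dominant for anyone below.
The only share above 0.3030 is Ben's 8/23, contributing 35; the remaining 6 contribute 0. Total contributed: 35.
The habitat fund pays out 3.3 × 35 = 115.50 in total (split across the unequal shares, but the aggregate is all that matters for the group sum).
The 6 free-riders keep 35 each, adding 210. Group total = 210 + 115.50 = 325.50.

325.50 dollars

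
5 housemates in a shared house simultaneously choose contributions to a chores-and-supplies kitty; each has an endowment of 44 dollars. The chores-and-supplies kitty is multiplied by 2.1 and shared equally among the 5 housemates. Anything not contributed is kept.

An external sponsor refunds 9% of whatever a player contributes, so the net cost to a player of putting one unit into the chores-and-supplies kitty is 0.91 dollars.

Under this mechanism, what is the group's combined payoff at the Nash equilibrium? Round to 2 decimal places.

The effective private return is (2.1/5) / 0.91 = 0.4615, which is still under 1, so the mechanism doesn't change anyone's dominant strategy: zero contribution.
At the Nash equilibrium no one contributes; group total payoff = 5 × 44 = 220.

220.00 dollars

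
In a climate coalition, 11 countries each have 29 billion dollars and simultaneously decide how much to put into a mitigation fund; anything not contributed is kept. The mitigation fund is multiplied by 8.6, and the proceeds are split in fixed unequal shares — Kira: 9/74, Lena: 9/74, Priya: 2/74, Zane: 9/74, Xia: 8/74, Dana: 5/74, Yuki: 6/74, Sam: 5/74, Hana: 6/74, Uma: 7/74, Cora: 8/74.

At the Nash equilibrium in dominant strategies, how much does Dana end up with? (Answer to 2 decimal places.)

79.55 billion dollars

A player with share s gets back 8.6·s per unit contributed, so full contribution is dominant for anyone with s > 1/8.6 = 0.1163 and zero contribution is dominant for anyone below.
Kira, Lena and Zane are above the threshold, contributing 29 each; the remaining 8 contribute 0. Total contributed: 87.
Dana keeps 29 and receives 8.6 × 87 × 5/74 = 50.55 from the mitigation fund, for a payoff of 79.55.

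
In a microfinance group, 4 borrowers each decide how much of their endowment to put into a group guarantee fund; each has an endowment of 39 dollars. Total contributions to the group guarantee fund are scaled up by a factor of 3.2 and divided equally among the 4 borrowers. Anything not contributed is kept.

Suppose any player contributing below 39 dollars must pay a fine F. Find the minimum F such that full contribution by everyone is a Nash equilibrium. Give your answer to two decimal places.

7.80 dollars

Given the others contribute fully, the best deviation is to contribute 0 (any partial contribution still incurs the fine and gives up units whose private return 0.8000 is below 1).
Deviating from 39 to 0 saves 39 dollars but forfeits the deviator's share of the drop in the group guarantee fund: 3.2/4 × 39 = 31.20.
So the deviation gain is 39 − 31.20 = 7.80, and the fine must be at least 7.80 dollars to wipe it out.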